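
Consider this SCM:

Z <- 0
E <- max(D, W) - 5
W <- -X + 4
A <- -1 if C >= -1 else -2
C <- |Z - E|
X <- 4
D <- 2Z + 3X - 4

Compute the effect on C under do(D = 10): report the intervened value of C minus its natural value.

2

The intervention breaks the incoming arrows to D: D <- 2Z + 3X - 4 no longer applies, and D = 10.
W = -X + 4  [with X=4]  = 0
E = max(D, W) - 5  [with D=10, W=0]  = 5
C = |Z - E|  [with Z=0, E=5]  = 5
Without intervention: D = 2Z + 3X - 4  [with Z=0, X=4]  = 8; W = -X + 4  [with X=4]  = 0; E = max(D, W) - 5  [with D=8, W=0]  = 3; C = |Z - E|  [with Z=0, E=3]  = 3.
Change = 5 − 3 = 2.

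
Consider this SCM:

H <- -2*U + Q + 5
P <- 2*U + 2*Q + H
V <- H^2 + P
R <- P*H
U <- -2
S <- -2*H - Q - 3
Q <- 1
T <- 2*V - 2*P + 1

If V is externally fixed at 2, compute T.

-11

Intervening sets V = 2 and removes its equation (V <- H^2 + P).
H = -2*U + Q + 5  [with U=-2, Q=1]  = 10
P = 2*U + 2*Q + H  [with U=-2, Q=1, H=10]  = 8
T = 2*V - 2*P + 1  [with V=2, P=8]  = -11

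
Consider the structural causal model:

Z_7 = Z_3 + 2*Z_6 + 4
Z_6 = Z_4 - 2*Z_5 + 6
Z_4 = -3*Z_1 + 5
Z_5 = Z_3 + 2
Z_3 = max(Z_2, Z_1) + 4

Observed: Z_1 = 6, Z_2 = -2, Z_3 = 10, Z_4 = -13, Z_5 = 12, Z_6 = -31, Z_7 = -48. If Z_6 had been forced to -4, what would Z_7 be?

Intervening sets Z_6 = -4 and removes its equation (Z_6 = Z_4 - 2*Z_5 + 6).
Z_3 = max(Z_2, Z_1) + 4  [with Z_2=-2, Z_1=6]  = 10
Z_7 = Z_3 + 2*Z_6 + 4  [with Z_3=10, Z_6=-4]  = 6

6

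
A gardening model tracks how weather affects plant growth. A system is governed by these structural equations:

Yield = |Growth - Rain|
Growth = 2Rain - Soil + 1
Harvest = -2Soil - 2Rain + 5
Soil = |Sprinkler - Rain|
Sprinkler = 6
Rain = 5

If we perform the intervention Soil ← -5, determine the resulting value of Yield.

11

do(Soil=-5) replaces the equation Soil = |Sprinkler - Rain| with the constant Soil = -5.
Growth = 2Rain - Soil + 1  [with Rain=5, Soil=-5]  = 16
Yield = |Growth - Rain|  [with Growth=16, Rain=5]  = 11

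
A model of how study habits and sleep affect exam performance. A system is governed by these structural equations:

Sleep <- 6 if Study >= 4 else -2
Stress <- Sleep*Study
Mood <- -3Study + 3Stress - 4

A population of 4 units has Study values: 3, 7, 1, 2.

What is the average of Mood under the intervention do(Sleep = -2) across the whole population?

-33.25

do(Sleep=-2) breaks Sleep's dependence on Study. With Sleep=-2 fixed, Mood across the units is -31, -67, -13, -22, mean -33.25.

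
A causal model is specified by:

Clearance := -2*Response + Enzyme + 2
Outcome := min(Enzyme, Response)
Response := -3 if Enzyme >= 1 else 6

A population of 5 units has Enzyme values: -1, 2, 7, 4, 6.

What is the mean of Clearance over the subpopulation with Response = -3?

12.75

Observing Response=-3 restricts to units where Response's equation naturally yields -3: Enzyme ∈ {2, 7, 4, 6}. In that subpopulation Clearance = 10, 15, 12, 14, mean 12.75.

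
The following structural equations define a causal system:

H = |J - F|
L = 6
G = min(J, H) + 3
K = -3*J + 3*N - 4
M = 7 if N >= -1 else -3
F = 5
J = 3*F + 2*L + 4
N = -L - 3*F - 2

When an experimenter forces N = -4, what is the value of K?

The intervention breaks the incoming arrows to N: N = -L - 3*F - 2 no longer applies, and N = -4.
J = 3*F + 2*L + 4  [with F=5, L=6]  = 31
K = -3*J + 3*N - 4  [with J=31, N=-4]  = -109

-109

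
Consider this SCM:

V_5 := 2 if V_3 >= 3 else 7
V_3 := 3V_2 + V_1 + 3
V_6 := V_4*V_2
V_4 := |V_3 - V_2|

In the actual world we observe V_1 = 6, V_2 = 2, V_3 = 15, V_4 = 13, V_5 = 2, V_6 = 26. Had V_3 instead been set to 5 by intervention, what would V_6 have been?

The intervention breaks the incoming arrows to V_3: V_3 := 3V_2 + V_1 + 3 no longer applies, and V_3 = 5.
V_4 = |V_3 - V_2|  [with V_3=5, V_2=2]  = 3
V_6 = V_4*V_2  [with V_4=3, V_2=2]  = 6

6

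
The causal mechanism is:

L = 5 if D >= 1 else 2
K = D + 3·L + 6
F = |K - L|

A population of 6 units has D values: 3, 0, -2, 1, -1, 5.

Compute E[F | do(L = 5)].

17

The intervention sets L=5 in all 6 units regardless of D. Recomputing F per unit gives 19, 16, 14, 17, 15, 21; average 17.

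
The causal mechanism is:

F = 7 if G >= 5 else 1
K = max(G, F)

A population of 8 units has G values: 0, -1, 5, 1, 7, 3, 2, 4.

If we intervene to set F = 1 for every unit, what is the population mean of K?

do(F=1) breaks F's dependence on G. With F=1 fixed, K across the units is 1, 1, 5, 1, 7, 3, 2, 4, mean 3.

3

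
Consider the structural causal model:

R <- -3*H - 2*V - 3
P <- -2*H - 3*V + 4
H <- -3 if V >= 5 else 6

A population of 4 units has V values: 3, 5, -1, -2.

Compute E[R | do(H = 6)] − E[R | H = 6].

do(H=6) breaks H's dependence on V. With H=6 fixed, R across the units is -27, -31, -19, -17, mean -23.5.
Observing H=6 restricts to units where H's equation naturally yields 6: V ∈ {3, -1, -2}. In that subpopulation R = -27, -19, -17, mean -21.
Difference = -23.5 − (-21) = -2.5.

-2.5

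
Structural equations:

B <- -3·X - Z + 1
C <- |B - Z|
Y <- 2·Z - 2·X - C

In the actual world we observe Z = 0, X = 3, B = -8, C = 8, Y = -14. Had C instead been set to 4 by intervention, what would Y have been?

-10

Intervening sets C = 4 and removes its equation (C <- |B - Z|).
Y = 2·Z - 2·X - C  [with Z=0, X=3, C=4]  = -10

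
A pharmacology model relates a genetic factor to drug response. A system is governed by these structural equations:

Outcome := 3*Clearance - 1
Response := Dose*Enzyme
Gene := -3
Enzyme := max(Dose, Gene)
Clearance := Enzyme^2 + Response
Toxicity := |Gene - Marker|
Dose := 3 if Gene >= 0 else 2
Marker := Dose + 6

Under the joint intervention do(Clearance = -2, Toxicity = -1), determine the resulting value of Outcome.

Under do(Clearance = -2, Toxicity = -1), each intervened variable's structural equation is replaced by its fixed value.
Outcome = 3*Clearance - 1  [with Clearance=-2]  = -7

-7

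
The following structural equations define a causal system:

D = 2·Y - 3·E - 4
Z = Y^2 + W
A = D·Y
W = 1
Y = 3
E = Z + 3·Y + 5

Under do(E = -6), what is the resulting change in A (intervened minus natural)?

270

Under do(E=-6), the mechanism E = Z + 3·Y + 5 is discarded; E is fixed at -6.
D = 2·Y - 3·E - 4  [with Y=3, E=-6]  = 20
A = D·Y  [with D=20, Y=3]  = 60
Without intervention: Z = Y^2 + W  [with Y=3, W=1]  = 10; E = Z + 3·Y + 5  [with Z=10, Y=3]  = 24; D = 2·Y - 3·E - 4  [with Y=3, E=24]  = -70; A = D·Y  [with D=-70, Y=3]  = -210.
Change = 60 − (-210) = 270.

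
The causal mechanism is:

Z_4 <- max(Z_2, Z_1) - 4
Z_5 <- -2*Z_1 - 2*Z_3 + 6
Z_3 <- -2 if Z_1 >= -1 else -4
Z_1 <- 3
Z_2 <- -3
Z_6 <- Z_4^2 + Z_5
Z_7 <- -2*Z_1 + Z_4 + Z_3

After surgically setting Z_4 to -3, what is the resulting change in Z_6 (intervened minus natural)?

8

Under do(Z_4=-3), the mechanism Z_4 <- max(Z_2, Z_1) - 4 is discarded; Z_4 is fixed at -3.
Z_3 = -2 if Z_1 >= -1 else -4  [with Z_1=3]  = -2
Z_5 = -2*Z_1 - 2*Z_3 + 6  [with Z_1=3, Z_3=-2]  = 4
Z_6 = Z_4^2 + Z_5  [with Z_4=-3, Z_5=4]  = 13
Without intervention: Z_3 = -2 if Z_1 >= -1 else -4  [with Z_1=3]  = -2; Z_4 = max(Z_2, Z_1) - 4  [with Z_2=-3, Z_1=3]  = -1; Z_5 = -2*Z_1 - 2*Z_3 + 6  [with Z_1=3, Z_3=-2]  = 4; Z_6 = Z_4^2 + Z_5  [with Z_4=-1, Z_5=4]  = 5.
Change = 13 − 5 = 8.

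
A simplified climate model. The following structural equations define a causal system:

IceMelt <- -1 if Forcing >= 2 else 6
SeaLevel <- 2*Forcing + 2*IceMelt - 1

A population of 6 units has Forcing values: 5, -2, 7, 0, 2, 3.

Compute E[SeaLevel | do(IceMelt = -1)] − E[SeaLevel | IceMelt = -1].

-3.5

The intervention sets IceMelt=-1 in all 6 units regardless of Forcing. Recomputing SeaLevel per unit gives 7, -7, 11, -3, 1, 3; average 2.
E[SeaLevel|IceMelt=-1] averages over only the 4 units with IceMelt=-1 (Forcing = 5, 7, 2, 3): SeaLevel = 7, 11, 1, 3, mean 5.5.
Difference = 2 − 5.5 = -3.5.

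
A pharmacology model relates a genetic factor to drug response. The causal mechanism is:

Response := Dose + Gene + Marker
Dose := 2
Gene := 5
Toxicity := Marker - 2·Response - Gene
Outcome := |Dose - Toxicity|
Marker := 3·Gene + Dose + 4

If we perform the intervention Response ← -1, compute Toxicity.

18

Intervening sets Response = -1 and removes its equation (Response := Dose + Gene + Marker).
Marker = 3·Gene + Dose + 4  [with Gene=5, Dose=2]  = 21
Toxicity = Marker - 2·Response - Gene  [with Marker=21, Response=-1, Gene=5]  = 18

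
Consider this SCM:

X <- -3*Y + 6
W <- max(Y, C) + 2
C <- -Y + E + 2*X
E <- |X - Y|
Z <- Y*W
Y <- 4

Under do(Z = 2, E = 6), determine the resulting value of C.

Under do(Z = 2, E = 6), each intervened variable's structural equation is replaced by its fixed value.
X = -3*Y + 6  [with Y=4]  = -6
C = -Y + E + 2*X  [with Y=4, E=6, X=-6]  = -10

-10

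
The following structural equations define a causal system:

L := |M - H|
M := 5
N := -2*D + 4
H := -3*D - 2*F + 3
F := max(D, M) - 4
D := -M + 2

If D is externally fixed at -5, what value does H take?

16

Under do(D=-5), the mechanism D := -M + 2 is discarded; D is fixed at -5.
F = max(D, M) - 4  [with D=-5, M=5]  = 1
H = -3*D - 2*F + 3  [with D=-5, F=1]  = 16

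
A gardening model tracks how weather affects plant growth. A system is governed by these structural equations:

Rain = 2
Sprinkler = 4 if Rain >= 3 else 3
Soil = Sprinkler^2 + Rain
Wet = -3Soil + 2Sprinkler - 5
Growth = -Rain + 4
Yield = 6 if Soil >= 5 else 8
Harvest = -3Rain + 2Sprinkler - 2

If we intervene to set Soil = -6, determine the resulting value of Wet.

19

The intervention breaks the incoming arrows to Soil: Soil = Sprinkler^2 + Rain no longer applies, and Soil = -6.
Sprinkler = 4 if Rain >= 3 else 3  [with Rain=2]  = 3
Wet = -3Soil + 2Sprinkler - 5  [with Soil=-6, Sprinkler=3]  = 19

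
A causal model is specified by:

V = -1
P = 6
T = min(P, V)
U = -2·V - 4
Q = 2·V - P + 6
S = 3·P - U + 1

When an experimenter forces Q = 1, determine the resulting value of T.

do(Q=1) replaces the equation Q = 2·V - P + 6 with the constant Q = 1.
T is not downstream of the intervention, so its value is determined by the original equations.
T = min(P, V)  [with P=6, V=-1]  = -1

-1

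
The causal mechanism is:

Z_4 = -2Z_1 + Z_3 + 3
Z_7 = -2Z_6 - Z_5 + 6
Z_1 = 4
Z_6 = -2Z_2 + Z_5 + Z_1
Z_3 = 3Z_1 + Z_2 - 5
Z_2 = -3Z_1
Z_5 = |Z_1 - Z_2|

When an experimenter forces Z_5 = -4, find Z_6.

The intervention breaks the incoming arrows to Z_5: Z_5 = |Z_1 - Z_2| no longer applies, and Z_5 = -4.
Z_2 = -3Z_1  [with Z_1=4]  = -12
Z_6 = -2Z_2 + Z_5 + Z_1  [with Z_2=-12, Z_5=-4, Z_1=4]  = 24

24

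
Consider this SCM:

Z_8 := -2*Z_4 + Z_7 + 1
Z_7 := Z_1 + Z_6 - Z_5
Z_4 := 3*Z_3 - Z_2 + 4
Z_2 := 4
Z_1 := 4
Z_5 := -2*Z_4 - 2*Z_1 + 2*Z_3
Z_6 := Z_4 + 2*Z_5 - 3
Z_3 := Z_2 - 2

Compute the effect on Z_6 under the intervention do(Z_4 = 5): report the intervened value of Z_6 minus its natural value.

3

Under do(Z_4=5), the mechanism Z_4 := 3*Z_3 - Z_2 + 4 is discarded; Z_4 is fixed at 5.
Z_3 = Z_2 - 2  [with Z_2=4]  = 2
Z_5 = -2*Z_4 - 2*Z_1 + 2*Z_3  [with Z_4=5, Z_1=4, Z_3=2]  = -14
Z_6 = Z_4 + 2*Z_5 - 3  [with Z_4=5, Z_5=-14]  = -26
Without intervention: Z_3 = Z_2 - 2  [with Z_2=4]  = 2; Z_4 = 3*Z_3 - Z_2 + 4  [with Z_3=2, Z_2=4]  = 6; Z_5 = -2*Z_4 - 2*Z_1 + 2*Z_3  [with Z_4=6, Z_1=4, Z_3=2]  = -16; Z_6 = Z_4 + 2*Z_5 - 3  [with Z_4=6, Z_5=-16]  = -29.
Change = -26 − (-29) = 3.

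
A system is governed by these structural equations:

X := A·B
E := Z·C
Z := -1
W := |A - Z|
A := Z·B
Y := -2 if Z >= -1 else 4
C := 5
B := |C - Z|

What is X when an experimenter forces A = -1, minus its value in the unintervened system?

Under do(A=-1), the mechanism A := Z·B is discarded; A is fixed at -1.
B = |C - Z|  [with C=5, Z=-1]  = 6
X = A·B  [with A=-1, B=6]  = -6
Without intervention: B = |C - Z|  [with C=5, Z=-1]  = 6; A = Z·B  [with Z=-1, B=6]  = -6; X = A·B  [with A=-6, B=6]  = -36.
Change = -6 − (-36) = 30.

30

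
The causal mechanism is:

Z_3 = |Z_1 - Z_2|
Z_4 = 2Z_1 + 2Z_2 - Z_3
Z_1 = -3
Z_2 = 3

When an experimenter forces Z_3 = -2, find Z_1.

-3

Under do(Z_3=-2), the mechanism Z_3 = |Z_1 - Z_2| is discarded; Z_3 is fixed at -2.
Z_1 is not downstream of the intervention, so its value is determined by the original equations.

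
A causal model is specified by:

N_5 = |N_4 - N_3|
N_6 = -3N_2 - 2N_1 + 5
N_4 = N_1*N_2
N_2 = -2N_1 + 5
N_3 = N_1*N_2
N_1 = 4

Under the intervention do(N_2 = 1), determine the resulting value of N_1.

4

Under do(N_2=1), the mechanism N_2 = -2N_1 + 5 is discarded; N_2 is fixed at 1.
N_1 is not downstream of the intervention, so its value is determined by the original equations.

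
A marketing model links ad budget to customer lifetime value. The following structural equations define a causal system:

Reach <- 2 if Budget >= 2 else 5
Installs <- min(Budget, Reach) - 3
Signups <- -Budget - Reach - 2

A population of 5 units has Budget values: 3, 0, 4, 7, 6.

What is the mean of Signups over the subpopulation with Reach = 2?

-9

E[Signups|Reach=2] averages over only the 4 units with Reach=2 (Budget = 3, 4, 7, 6): Signups = -7, -8, -11, -10, mean -9.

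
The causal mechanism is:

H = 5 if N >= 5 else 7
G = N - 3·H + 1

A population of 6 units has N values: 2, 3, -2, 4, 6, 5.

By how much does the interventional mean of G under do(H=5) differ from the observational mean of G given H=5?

The intervention sets H=5 in all 6 units regardless of N. Recomputing G per unit gives -12, -11, -16, -10, -8, -9; average -11.
Observing H=5 restricts to units where H's equation naturally yields 5: N ∈ {6, 5}. In that subpopulation G = -8, -9, mean -8.5.
Difference = -11 − (-8.5) = -2.5.

-2.5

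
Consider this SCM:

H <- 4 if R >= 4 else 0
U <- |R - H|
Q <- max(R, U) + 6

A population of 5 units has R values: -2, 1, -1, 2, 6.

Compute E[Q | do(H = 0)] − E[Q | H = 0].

0.9

do(H=0) breaks H's dependence on R. With H=0 fixed, Q across the units is 8, 7, 7, 8, 12, mean 8.4.
Observing H=0 restricts to units where H's equation naturally yields 0: R ∈ {-2, 1, -1, 2}. In that subpopulation Q = 8, 7, 7, 8, mean 7.5.
Difference = 8.4 − 7.5 = 0.9.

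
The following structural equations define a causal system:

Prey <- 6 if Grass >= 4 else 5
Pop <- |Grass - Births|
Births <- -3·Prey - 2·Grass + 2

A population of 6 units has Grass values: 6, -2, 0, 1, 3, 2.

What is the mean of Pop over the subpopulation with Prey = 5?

Conditioning on Prey=5 selects the 5 unit(s) with Grass ∈ {-2, 0, 1, 3, 2}. Their Pop values: 7, 13, 16, 22, 19. Mean = 15.4.

15.4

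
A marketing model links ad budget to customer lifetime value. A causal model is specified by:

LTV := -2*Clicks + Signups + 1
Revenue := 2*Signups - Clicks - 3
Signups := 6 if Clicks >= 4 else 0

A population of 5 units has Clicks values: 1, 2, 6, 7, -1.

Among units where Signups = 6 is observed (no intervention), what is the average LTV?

Observing Signups=6 restricts to units where Signups's equation naturally yields 6: Clicks ∈ {6, 7}. In that subpopulation LTV = -5, -7, mean -6.

-6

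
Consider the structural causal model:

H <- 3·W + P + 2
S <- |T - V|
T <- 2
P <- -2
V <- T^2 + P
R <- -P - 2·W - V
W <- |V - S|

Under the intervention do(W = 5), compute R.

-10

Under do(W=5), the mechanism W <- |V - S| is discarded; W is fixed at 5.
V = T^2 + P  [with T=2, P=-2]  = 2
R = -P - 2·W - V  [with P=-2, W=5, V=2]  = -10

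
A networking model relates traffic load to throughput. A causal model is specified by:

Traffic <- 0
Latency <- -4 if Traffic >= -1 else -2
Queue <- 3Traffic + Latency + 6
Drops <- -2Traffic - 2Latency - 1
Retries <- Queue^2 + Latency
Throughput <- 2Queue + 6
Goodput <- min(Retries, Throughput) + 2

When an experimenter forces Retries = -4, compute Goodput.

-2

Under do(Retries=-4), the mechanism Retries <- Queue^2 + Latency is discarded; Retries is fixed at -4.
Latency = -4 if Traffic >= -1 else -2  [with Traffic=0]  = -4
Queue = 3Traffic + Latency + 6  [with Traffic=0, Latency=-4]  = 2
Throughput = 2Queue + 6  [with Queue=2]  = 10
Goodput = min(Retries, Throughput) + 2  [with Retries=-4, Throughput=10]  = -2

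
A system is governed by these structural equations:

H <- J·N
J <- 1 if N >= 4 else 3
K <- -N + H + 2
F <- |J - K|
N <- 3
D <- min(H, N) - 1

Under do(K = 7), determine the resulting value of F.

Intervening sets K = 7 and removes its equation (K <- -N + H + 2).
J = 1 if N >= 4 else 3  [with N=3]  = 3
F = |J - K|  [with J=3, K=7]  = 4

4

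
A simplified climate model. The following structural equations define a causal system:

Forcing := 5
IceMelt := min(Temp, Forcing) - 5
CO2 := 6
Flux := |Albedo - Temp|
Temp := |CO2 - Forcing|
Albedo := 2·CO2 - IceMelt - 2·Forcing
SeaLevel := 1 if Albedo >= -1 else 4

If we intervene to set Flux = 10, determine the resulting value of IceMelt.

Under do(Flux=10), the mechanism Flux := |Albedo - Temp| is discarded; Flux is fixed at 10.
Since IceMelt is not a descendant of the intervened variable, it is unaffected.
Temp = |CO2 - Forcing|  [with CO2=6, Forcing=5]  = 1
IceMelt = min(Temp, Forcing) - 5  [with Temp=1, Forcing=5]  = -4

-4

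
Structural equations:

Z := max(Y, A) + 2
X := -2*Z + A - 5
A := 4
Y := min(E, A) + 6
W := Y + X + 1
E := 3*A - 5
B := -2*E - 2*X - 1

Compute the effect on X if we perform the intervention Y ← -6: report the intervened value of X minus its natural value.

12

do(Y=-6) replaces the equation Y := min(E, A) + 6 with the constant Y = -6.
Z = max(Y, A) + 2  [with Y=-6, A=4]  = 6
X = -2*Z + A - 5  [with Z=6, A=4]  = -13
Without intervention: E = 3*A - 5  [with A=4]  = 7; Y = min(E, A) + 6  [with E=7, A=4]  = 10; Z = max(Y, A) + 2  [with Y=10, A=4]  = 12; X = -2*Z + A - 5  [with Z=12, A=4]  = -25.
Change = -13 − (-25) = 12.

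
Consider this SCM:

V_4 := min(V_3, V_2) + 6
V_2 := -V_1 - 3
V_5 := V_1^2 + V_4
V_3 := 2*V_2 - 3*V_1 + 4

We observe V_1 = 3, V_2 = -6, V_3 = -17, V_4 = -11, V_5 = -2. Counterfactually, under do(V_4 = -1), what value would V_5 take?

8

Intervening sets V_4 = -1 and removes its equation (V_4 := min(V_3, V_2) + 6).
V_5 = V_1^2 + V_4  [with V_1=3, V_4=-1]  = 8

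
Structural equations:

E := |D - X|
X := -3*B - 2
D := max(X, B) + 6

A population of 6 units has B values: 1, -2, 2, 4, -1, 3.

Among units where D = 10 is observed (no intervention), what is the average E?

Observing D=10 restricts to units where D's equation naturally yields 10: B ∈ {-2, 4}. In that subpopulation E = 6, 24, mean 15.

15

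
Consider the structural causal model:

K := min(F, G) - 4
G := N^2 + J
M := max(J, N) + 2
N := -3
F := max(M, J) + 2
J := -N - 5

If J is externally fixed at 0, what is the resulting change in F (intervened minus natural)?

2

do(J=0) replaces the equation J := -N - 5 with the constant J = 0.
M = max(J, N) + 2  [with J=0, N=-3]  = 2
F = max(M, J) + 2  [with M=2, J=0]  = 4
Without intervention: J = -N - 5  [with N=-3]  = -2; M = max(J, N) + 2  [with J=-2, N=-3]  = 0; F = max(M, J) + 2  [with M=0, J=-2]  = 2.
Change = 4 − 2 = 2.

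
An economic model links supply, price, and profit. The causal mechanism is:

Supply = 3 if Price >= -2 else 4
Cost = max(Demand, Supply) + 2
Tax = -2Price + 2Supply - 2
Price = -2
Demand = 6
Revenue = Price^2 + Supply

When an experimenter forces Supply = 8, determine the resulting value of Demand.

Under do(Supply=8), the mechanism Supply = 3 if Price >= -2 else 4 is discarded; Supply is fixed at 8.
Demand is not downstream of the intervention, so its value is determined by the original equations.

6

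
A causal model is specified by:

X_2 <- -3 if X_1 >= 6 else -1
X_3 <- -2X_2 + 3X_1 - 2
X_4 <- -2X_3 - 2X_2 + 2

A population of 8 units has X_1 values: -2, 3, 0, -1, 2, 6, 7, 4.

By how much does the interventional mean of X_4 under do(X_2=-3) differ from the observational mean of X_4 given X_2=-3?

24.75

The intervention sets X_2=-3 in all 8 units regardless of X_1. Recomputing X_4 per unit gives 12, -18, 0, 6, -12, -36, -42, -24; average -14.25.
Conditioning on X_2=-3 selects the 2 unit(s) with X_1 ∈ {6, 7}. Their X_4 values: -36, -42. Mean = -39.
Difference = -14.25 − (-39) = 24.75.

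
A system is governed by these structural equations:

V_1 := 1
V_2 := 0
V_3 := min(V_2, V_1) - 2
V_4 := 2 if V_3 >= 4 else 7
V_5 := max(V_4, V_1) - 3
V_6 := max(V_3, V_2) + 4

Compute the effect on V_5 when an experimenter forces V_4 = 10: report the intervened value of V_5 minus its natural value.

Intervening sets V_4 = 10 and removes its equation (V_4 := 2 if V_3 >= 4 else 7).
V_5 = max(V_4, V_1) - 3  [with V_4=10, V_1=1]  = 7
Without intervention: V_3 = min(V_2, V_1) - 2  [with V_2=0, V_1=1]  = -2; V_4 = 2 if V_3 >= 4 else 7  [with V_3=-2]  = 7; V_5 = max(V_4, V_1) - 3  [with V_4=7, V_1=1]  = 4.
Change = 7 − 4 = 3.

3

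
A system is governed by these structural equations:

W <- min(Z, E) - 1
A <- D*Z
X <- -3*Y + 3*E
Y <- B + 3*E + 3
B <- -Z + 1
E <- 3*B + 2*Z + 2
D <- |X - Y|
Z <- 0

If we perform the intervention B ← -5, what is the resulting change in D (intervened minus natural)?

64

Under do(B=-5), the mechanism B <- -Z + 1 is discarded; B is fixed at -5.
E = 3*B + 2*Z + 2  [with B=-5, Z=0]  = -13
Y = B + 3*E + 3  [with B=-5, E=-13]  = -41
X = -3*Y + 3*E  [with Y=-41, E=-13]  = 84
D = |X - Y|  [with X=84, Y=-41]  = 125
Without intervention: B = -Z + 1  [with Z=0]  = 1; E = 3*B + 2*Z + 2  [with B=1, Z=0]  = 5; Y = B + 3*E + 3  [with B=1, E=5]  = 19; X = -3*Y + 3*E  [with Y=19, E=5]  = -42; D = |X - Y|  [with X=-42, Y=19]  = 61.
Change = 125 − 61 = 64.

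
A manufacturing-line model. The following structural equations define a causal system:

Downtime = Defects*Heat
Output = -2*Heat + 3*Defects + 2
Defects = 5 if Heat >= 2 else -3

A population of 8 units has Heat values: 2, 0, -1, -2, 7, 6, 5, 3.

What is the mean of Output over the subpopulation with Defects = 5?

E[Output|Defects=5] averages over only the 5 units with Defects=5 (Heat = 2, 7, 6, 5, 3): Output = 13, 3, 5, 7, 11, mean 7.8.

7.8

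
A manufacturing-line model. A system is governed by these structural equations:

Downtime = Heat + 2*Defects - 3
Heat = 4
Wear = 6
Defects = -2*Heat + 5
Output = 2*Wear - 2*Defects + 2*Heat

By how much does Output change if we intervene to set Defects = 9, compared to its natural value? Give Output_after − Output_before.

-24

The intervention breaks the incoming arrows to Defects: Defects = -2*Heat + 5 no longer applies, and Defects = 9.
Output = 2*Wear - 2*Defects + 2*Heat  [with Wear=6, Defects=9, Heat=4]  = 2
Without intervention: Defects = -2*Heat + 5  [with Heat=4]  = -3; Output = 2*Wear - 2*Defects + 2*Heat  [with Wear=6, Defects=-3, Heat=4]  = 26.
Change = 2 − 26 = -24.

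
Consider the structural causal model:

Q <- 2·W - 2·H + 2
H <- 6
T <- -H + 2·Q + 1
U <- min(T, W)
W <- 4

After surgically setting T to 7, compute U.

Intervening sets T = 7 and removes its equation (T <- -H + 2·Q + 1).
U = min(T, W)  [with T=7, W=4]  = 4

4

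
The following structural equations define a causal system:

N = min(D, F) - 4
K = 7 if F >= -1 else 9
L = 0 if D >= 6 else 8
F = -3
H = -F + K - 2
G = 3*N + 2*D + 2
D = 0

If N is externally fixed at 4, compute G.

The intervention breaks the incoming arrows to N: N = min(D, F) - 4 no longer applies, and N = 4.
G = 3*N + 2*D + 2  [with N=4, D=0]  = 14

14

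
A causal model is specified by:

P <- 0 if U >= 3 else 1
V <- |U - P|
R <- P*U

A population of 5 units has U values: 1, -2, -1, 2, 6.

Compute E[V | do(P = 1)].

2.2

Every unit gets P=1 under the intervention. V values become 0, 3, 2, 1, 5; E[V|do(P=1)] = 2.2.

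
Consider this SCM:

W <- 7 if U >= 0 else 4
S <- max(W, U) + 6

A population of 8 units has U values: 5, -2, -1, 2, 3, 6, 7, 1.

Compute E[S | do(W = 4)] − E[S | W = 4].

0.75

Every unit gets W=4 under the intervention. S values become 11, 10, 10, 10, 10, 12, 13, 10; E[S|do(W=4)] = 10.75.
Observing W=4 restricts to units where W's equation naturally yields 4: U ∈ {-2, -1}. In that subpopulation S = 10, 10, mean 10.
Difference = 10.75 − 10 = 0.75.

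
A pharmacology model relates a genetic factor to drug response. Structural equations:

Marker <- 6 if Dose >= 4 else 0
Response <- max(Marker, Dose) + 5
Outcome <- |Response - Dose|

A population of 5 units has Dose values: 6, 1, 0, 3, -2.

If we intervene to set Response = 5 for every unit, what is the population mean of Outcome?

3.8

Every unit gets Response=5 under the intervention. Outcome values become 1, 4, 5, 2, 7; E[Outcome|do(Response=5)] = 3.8.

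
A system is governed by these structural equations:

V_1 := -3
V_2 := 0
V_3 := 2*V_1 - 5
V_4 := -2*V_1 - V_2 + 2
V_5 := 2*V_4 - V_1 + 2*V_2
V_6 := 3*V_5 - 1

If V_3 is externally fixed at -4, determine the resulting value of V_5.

19

do(V_3=-4) replaces the equation V_3 := 2*V_1 - 5 with the constant V_3 = -4.
V_5 is not downstream of the intervention, so its value is determined by the original equations.
V_4 = -2*V_1 - V_2 + 2  [with V_1=-3, V_2=0]  = 8
V_5 = 2*V_4 - V_1 + 2*V_2  [with V_4=8, V_1=-3, V_2=0]  = 19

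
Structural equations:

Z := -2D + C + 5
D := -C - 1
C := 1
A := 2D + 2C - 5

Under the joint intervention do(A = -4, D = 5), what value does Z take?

-4

The joint intervention fixes A = -4, D = 5, removing each variable's own equation.
Z = -2D + C + 5  [with D=5, C=1]  = -4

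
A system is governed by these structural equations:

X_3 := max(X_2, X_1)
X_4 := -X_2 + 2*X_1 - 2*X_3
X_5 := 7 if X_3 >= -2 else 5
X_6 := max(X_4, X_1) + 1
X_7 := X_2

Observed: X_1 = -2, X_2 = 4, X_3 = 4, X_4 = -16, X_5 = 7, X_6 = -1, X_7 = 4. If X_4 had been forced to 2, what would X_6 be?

Under do(X_4=2), the mechanism X_4 := -X_2 + 2*X_1 - 2*X_3 is discarded; X_4 is fixed at 2.
X_6 = max(X_4, X_1) + 1  [with X_4=2, X_1=-2]  = 3

3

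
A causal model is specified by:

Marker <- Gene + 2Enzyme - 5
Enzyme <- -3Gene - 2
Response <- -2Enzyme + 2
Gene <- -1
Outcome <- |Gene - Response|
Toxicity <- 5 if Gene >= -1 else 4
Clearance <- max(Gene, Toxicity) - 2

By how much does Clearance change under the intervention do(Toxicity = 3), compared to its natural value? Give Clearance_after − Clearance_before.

-2

The intervention breaks the incoming arrows to Toxicity: Toxicity <- 5 if Gene >= -1 else 4 no longer applies, and Toxicity = 3.
Clearance = max(Gene, Toxicity) - 2  [with Gene=-1, Toxicity=3]  = 1
Without intervention: Toxicity = 5 if Gene >= -1 else 4  [with Gene=-1]  = 5; Clearance = max(Gene, Toxicity) - 2  [with Gene=-1, Toxicity=5]  = 3.
Change = 1 − 3 = -2.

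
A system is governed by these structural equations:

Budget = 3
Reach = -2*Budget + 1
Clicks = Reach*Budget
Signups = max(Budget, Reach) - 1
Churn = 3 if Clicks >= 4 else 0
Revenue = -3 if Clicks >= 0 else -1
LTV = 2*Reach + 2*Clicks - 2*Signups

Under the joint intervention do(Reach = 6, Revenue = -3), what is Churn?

Setting Reach = 6, Revenue = -3 by intervention discards those variables' equations.
Clicks = Reach*Budget  [with Reach=6, Budget=3]  = 18
Churn = 3 if Clicks >= 4 else 0  [with Clicks=18]  = 3

3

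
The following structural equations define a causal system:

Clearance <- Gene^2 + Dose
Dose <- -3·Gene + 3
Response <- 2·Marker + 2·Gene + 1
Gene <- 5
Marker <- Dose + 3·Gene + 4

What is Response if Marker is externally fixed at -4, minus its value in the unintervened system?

-22

The intervention breaks the incoming arrows to Marker: Marker <- Dose + 3·Gene + 4 no longer applies, and Marker = -4.
Response = 2·Marker + 2·Gene + 1  [with Marker=-4, Gene=5]  = 3
Without intervention: Dose = -3·Gene + 3  [with Gene=5]  = -12; Marker = Dose + 3·Gene + 4  [with Dose=-12, Gene=5]  = 7; Response = 2·Marker + 2·Gene + 1  [with Marker=7, Gene=5]  = 25.
Change = 3 − 25 = -22.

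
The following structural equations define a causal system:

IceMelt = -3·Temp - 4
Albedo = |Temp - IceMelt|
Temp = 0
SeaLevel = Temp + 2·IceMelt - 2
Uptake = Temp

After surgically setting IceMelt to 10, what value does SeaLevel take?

18

Under do(IceMelt=10), the mechanism IceMelt = -3·Temp - 4 is discarded; IceMelt is fixed at 10.
SeaLevel = Temp + 2·IceMelt - 2  [with Temp=0, IceMelt=10]  = 18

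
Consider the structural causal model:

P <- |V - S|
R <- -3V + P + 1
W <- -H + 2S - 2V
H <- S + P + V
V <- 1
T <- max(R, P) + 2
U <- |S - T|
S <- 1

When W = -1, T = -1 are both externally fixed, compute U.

Under do(W = -1, T = -1), each intervened variable's structural equation is replaced by its fixed value.
U = |S - T|  [with S=1, T=-1]  = 2

2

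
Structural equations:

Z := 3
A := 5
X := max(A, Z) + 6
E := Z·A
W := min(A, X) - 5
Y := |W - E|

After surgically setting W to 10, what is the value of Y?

5

The intervention breaks the incoming arrows to W: W := min(A, X) - 5 no longer applies, and W = 10.
E = Z·A  [with Z=3, A=5]  = 15
Y = |W - E|  [with W=10, E=15]  = 5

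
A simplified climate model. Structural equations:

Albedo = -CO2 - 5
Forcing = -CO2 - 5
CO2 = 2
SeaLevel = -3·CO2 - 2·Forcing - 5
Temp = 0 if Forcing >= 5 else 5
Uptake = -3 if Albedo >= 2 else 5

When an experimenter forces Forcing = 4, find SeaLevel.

-19

do(Forcing=4) replaces the equation Forcing = -CO2 - 5 with the constant Forcing = 4.
SeaLevel = -3·CO2 - 2·Forcing - 5  [with CO2=2, Forcing=4]  = -19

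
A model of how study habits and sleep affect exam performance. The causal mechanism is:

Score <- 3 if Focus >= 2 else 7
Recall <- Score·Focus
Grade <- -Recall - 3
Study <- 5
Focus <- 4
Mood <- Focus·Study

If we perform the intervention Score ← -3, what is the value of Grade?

The intervention breaks the incoming arrows to Score: Score <- 3 if Focus >= 2 else 7 no longer applies, and Score = -3.
Recall = Score·Focus  [with Score=-3, Focus=4]  = -12
Grade = -Recall - 3  [with Recall=-12]  = 9

9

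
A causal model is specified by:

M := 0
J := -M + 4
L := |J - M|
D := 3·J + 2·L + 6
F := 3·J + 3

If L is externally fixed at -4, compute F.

15

do(L=-4) replaces the equation L := |J - M| with the constant L = -4.
F is not downstream of the intervention, so its value is determined by the original equations.
J = -M + 4  [with M=0]  = 4
F = 3·J + 3  [with J=4]  = 15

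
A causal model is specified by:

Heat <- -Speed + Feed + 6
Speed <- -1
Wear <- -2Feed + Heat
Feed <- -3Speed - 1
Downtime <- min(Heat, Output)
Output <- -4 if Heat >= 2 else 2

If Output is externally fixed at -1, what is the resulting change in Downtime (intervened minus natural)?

The intervention breaks the incoming arrows to Output: Output <- -4 if Heat >= 2 else 2 no longer applies, and Output = -1.
Feed = -3Speed - 1  [with Speed=-1]  = 2
Heat = -Speed + Feed + 6  [with Speed=-1, Feed=2]  = 9
Downtime = min(Heat, Output)  [with Heat=9, Output=-1]  = -1
Without intervention: Feed = -3Speed - 1  [with Speed=-1]  = 2; Heat = -Speed + Feed + 6  [with Speed=-1, Feed=2]  = 9; Output = -4 if Heat >= 2 else 2  [with Heat=9]  = -4; Downtime = min(Heat, Output)  [with Heat=9, Output=-4]  = -4.
Change = -1 − (-4) = 3.

3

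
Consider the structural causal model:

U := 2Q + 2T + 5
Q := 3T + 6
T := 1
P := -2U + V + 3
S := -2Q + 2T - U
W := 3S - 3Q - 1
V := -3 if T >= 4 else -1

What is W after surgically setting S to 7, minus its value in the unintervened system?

144

Under do(S=7), the mechanism S := -2Q + 2T - U is discarded; S is fixed at 7.
Q = 3T + 6  [with T=1]  = 9
W = 3S - 3Q - 1  [with S=7, Q=9]  = -7
Without intervention: Q = 3T + 6  [with T=1]  = 9; U = 2Q + 2T + 5  [with Q=9, T=1]  = 25; S = -2Q + 2T - U  [with Q=9, T=1, U=25]  = -41; W = 3S - 3Q - 1  [with S=-41, Q=9]  = -151.
Change = -7 − (-151) = 144.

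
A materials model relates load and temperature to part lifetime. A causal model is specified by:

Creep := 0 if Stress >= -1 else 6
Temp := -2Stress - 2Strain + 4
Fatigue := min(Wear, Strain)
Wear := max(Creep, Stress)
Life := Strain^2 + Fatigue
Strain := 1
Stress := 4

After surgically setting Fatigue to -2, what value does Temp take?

do(Fatigue=-2) replaces the equation Fatigue := min(Wear, Strain) with the constant Fatigue = -2.
Temp is not downstream of the intervention, so its value is determined by the original equations.
Temp = -2Stress - 2Strain + 4  [with Stress=4, Strain=1]  = -6

-6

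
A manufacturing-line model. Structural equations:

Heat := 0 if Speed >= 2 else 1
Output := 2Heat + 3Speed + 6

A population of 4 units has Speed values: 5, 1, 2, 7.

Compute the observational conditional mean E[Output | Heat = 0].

Conditioning on Heat=0 selects the 3 unit(s) with Speed ∈ {5, 2, 7}. Their Output values: 21, 12, 27. Mean = 20.

20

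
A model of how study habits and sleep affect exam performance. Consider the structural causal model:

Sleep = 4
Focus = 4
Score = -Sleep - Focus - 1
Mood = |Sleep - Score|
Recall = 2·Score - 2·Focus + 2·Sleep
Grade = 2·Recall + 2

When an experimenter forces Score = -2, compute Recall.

do(Score=-2) replaces the equation Score = -Sleep - Focus - 1 with the constant Score = -2.
Recall = 2·Score - 2·Focus + 2·Sleep  [with Score=-2, Focus=4, Sleep=4]  = -4

-4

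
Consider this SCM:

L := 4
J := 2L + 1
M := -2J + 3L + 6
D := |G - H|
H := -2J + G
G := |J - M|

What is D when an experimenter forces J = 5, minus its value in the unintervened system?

Under do(J=5), the mechanism J := 2L + 1 is discarded; J is fixed at 5.
M = -2J + 3L + 6  [with J=5, L=4]  = 8
G = |J - M|  [with J=5, M=8]  = 3
H = -2J + G  [with J=5, G=3]  = -7
D = |G - H|  [with G=3, H=-7]  = 10
Without intervention: J = 2L + 1  [with L=4]  = 9; M = -2J + 3L + 6  [with J=9, L=4]  = 0; G = |J - M|  [with J=9, M=0]  = 9; H = -2J + G  [with J=9, G=9]  = -9; D = |G - H|  [with G=9, H=-9]  = 18.
Change = 10 − 18 = -8.

-8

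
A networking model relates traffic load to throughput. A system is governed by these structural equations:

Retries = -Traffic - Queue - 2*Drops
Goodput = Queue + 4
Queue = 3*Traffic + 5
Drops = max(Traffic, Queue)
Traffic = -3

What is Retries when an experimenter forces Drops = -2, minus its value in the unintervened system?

The intervention breaks the incoming arrows to Drops: Drops = max(Traffic, Queue) no longer applies, and Drops = -2.
Queue = 3*Traffic + 5  [with Traffic=-3]  = -4
Retries = -Traffic - Queue - 2*Drops  [with Traffic=-3, Queue=-4, Drops=-2]  = 11
Without intervention: Queue = 3*Traffic + 5  [with Traffic=-3]  = -4; Drops = max(Traffic, Queue)  [with Traffic=-3, Queue=-4]  = -3; Retries = -Traffic - Queue - 2*Drops  [with Traffic=-3, Queue=-4, Drops=-3]  = 13.
Change = 11 − 13 = -2.

-2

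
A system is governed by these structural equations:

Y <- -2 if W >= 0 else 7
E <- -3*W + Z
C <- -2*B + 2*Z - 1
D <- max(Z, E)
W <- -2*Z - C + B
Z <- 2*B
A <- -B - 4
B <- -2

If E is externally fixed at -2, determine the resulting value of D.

-2

The intervention breaks the incoming arrows to E: E <- -3*W + Z no longer applies, and E = -2.
Z = 2*B  [with B=-2]  = -4
D = max(Z, E)  [with Z=-4, E=-2]  = -2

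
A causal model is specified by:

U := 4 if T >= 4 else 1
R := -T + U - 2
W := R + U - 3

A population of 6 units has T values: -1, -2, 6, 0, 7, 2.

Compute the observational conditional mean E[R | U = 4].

Observing U=4 restricts to units where U's equation naturally yields 4: T ∈ {6, 7}. In that subpopulation R = -4, -5, mean -4.5.

-4.5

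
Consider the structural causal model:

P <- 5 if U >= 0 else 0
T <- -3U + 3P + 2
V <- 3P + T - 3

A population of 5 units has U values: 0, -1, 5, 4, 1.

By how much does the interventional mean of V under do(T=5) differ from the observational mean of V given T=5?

4.5

Every unit gets T=5 under the intervention. V values become 17, 2, 17, 17, 17; E[V|do(T=5)] = 14.
E[V|T=5] averages over only the 2 units with T=5 (U = -1, 4): V = 2, 17, mean 9.5.
Difference = 14 − 9.5 = 4.5.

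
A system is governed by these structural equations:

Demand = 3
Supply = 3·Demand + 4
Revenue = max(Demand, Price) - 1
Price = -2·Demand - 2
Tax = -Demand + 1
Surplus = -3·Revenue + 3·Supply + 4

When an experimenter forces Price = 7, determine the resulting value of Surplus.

25

Under do(Price=7), the mechanism Price = -2·Demand - 2 is discarded; Price is fixed at 7.
Supply = 3·Demand + 4  [with Demand=3]  = 13
Revenue = max(Demand, Price) - 1  [with Demand=3, Price=7]  = 6
Surplus = -3·Revenue + 3·Supply + 4  [with Revenue=6, Supply=13]  = 25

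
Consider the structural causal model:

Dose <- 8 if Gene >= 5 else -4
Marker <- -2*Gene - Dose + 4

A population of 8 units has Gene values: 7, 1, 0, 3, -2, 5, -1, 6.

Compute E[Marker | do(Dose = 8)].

Under do(Dose=8), Dose's equation is replaced by Dose=8 for every unit. Per-unit Marker: -18, -6, -4, -10, 0, -14, -2, -16. Mean = -8.75.

-8.75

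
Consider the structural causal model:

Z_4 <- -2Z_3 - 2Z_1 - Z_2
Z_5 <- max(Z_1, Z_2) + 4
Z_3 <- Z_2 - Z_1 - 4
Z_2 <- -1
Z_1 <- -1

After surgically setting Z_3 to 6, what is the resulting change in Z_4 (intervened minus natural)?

The intervention breaks the incoming arrows to Z_3: Z_3 <- Z_2 - Z_1 - 4 no longer applies, and Z_3 = 6.
Z_4 = -2Z_3 - 2Z_1 - Z_2  [with Z_3=6, Z_1=-1, Z_2=-1]  = -9
Without intervention: Z_3 = Z_2 - Z_1 - 4  [with Z_2=-1, Z_1=-1]  = -4; Z_4 = -2Z_3 - 2Z_1 - Z_2  [with Z_3=-4, Z_1=-1, Z_2=-1]  = 11.
Change = -9 − 11 = -20.

-20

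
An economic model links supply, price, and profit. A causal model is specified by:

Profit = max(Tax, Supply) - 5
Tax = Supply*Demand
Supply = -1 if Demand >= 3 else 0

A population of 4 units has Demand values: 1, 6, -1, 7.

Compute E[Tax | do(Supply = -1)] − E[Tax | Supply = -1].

3.25

do(Supply=-1) breaks Supply's dependence on Demand. With Supply=-1 fixed, Tax across the units is -1, -6, 1, -7, mean -3.25.
Observing Supply=-1 restricts to units where Supply's equation naturally yields -1: Demand ∈ {6, 7}. In that subpopulation Tax = -6, -7, mean -6.5.
Difference = -3.25 − (-6.5) = 3.25.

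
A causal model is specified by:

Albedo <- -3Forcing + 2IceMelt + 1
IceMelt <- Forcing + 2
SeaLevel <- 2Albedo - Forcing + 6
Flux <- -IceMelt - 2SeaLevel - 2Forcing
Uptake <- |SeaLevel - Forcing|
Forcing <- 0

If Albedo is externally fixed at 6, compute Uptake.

The intervention breaks the incoming arrows to Albedo: Albedo <- -3Forcing + 2IceMelt + 1 no longer applies, and Albedo = 6.
SeaLevel = 2Albedo - Forcing + 6  [with Albedo=6, Forcing=0]  = 18
Uptake = |SeaLevel - Forcing|  [with SeaLevel=18, Forcing=0]  = 18

18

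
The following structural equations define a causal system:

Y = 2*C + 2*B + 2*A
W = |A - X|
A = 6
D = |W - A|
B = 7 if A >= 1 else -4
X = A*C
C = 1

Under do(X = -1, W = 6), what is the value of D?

0

Under do(X = -1, W = 6), each intervened variable's structural equation is replaced by its fixed value.
D = |W - A|  [with W=6, A=6]  = 0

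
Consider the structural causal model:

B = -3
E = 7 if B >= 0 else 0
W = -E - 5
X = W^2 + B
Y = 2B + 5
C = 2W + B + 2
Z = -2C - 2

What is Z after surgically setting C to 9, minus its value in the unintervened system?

Intervening sets C = 9 and removes its equation (C = 2W + B + 2).
Z = -2C - 2  [with C=9]  = -20
Without intervention: E = 7 if B >= 0 else 0  [with B=-3]  = 0; W = -E - 5  [with E=0]  = -5; C = 2W + B + 2  [with W=-5, B=-3]  = -11; Z = -2C - 2  [with C=-11]  = 20.
Change = -20 − 20 = -40.

-40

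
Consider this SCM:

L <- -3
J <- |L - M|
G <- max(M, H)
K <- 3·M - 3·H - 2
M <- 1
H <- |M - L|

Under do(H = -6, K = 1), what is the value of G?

Setting H = -6, K = 1 by intervention discards those variables' equations.
G = max(M, H)  [with M=1, H=-6]  = 1

1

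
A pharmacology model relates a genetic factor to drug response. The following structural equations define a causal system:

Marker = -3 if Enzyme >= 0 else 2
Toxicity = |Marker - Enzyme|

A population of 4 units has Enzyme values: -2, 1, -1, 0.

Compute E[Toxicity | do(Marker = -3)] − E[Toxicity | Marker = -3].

Under do(Marker=-3), Marker's equation is replaced by Marker=-3 for every unit. Per-unit Toxicity: 1, 4, 2, 3. Mean = 2.5.
Conditioning on Marker=-3 selects the 2 unit(s) with Enzyme ∈ {1, 0}. Their Toxicity values: 4, 3. Mean = 3.5.
Difference = 2.5 − 3.5 = -1.

-1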